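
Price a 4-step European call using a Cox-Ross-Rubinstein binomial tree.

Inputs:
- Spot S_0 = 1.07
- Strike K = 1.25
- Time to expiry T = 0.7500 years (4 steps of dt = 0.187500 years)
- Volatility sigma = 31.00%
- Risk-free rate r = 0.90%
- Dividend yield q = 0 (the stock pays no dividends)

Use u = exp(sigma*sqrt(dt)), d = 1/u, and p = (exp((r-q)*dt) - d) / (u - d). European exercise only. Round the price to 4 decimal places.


Answer: Price = V(0,0) = 0.0619

Derivation:
dt = T/N = 0.187500
u = exp(sigma*sqrt(dt)) = 1.143660; d = 1/u = 0.874385
p = (exp((r-q)*dt) - d) / (u - d) = 0.472764
Discount per step: exp(-r*dt) = 0.998314
Stock lattice S(k, i) with i counting down-moves:
  k=0: S(0,0) = 1.0700
  k=1: S(1,0) = 1.2237; S(1,1) = 0.9356
  k=2: S(2,0) = 1.3995; S(2,1) = 1.0700; S(2,2) = 0.8181
  k=3: S(3,0) = 1.6006; S(3,1) = 1.2237; S(3,2) = 0.9356; S(3,3) = 0.7153
  k=4: S(4,0) = 1.8305; S(4,1) = 1.3995; S(4,2) = 1.0700; S(4,3) = 0.8181; S(4,4) = 0.6255
Terminal payoffs V(N, i) = max(S_T - K, 0):
  V(4,0) = 0.580510; V(4,1) = 0.149516; V(4,2) = 0.000000; V(4,3) = 0.000000; V(4,4) = 0.000000
Backward induction: V(k, i) = exp(-r*dt) * [p * V(k+1, i) + (1-p) * V(k+1, i+1)].
  V(3,0) = exp(-r*dt) * [p*0.580510 + (1-p)*0.149516] = 0.352679
  V(3,1) = exp(-r*dt) * [p*0.149516 + (1-p)*0.000000] = 0.070567
  V(3,2) = exp(-r*dt) * [p*0.000000 + (1-p)*0.000000] = 0.000000
  V(3,3) = exp(-r*dt) * [p*0.000000 + (1-p)*0.000000] = 0.000000
  V(2,0) = exp(-r*dt) * [p*0.352679 + (1-p)*0.070567] = 0.203595
  V(2,1) = exp(-r*dt) * [p*0.070567 + (1-p)*0.000000] = 0.033305
  V(2,2) = exp(-r*dt) * [p*0.000000 + (1-p)*0.000000] = 0.000000
  V(1,0) = exp(-r*dt) * [p*0.203595 + (1-p)*0.033305] = 0.113620
  V(1,1) = exp(-r*dt) * [p*0.033305 + (1-p)*0.000000] = 0.015719
  V(0,0) = exp(-r*dt) * [p*0.113620 + (1-p)*0.015719] = 0.061899


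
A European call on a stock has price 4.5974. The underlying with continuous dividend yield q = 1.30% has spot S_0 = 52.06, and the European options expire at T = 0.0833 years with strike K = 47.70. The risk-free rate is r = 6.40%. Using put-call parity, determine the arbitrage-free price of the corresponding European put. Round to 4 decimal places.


Put-call parity: C - P = S_0 * exp(-qT) - K * exp(-rT).
S_0 * exp(-qT) = 52.0600 * 0.99891769 = 52.00365474
K * exp(-rT) = 47.7000 * 0.99468299 = 47.44637841
P = C - S*exp(-qT) + K*exp(-rT)
P = 4.5974 - 52.00365474 + 47.44637841 = 0.0401

Answer: Put price = 0.0401


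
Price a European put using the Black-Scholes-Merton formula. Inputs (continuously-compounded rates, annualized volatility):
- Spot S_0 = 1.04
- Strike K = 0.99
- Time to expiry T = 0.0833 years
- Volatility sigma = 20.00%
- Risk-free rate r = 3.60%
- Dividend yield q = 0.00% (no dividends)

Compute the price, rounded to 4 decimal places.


d1 = (ln(S/K) + (r - q + 0.5*sigma^2) * T) / (sigma * sqrt(T)) = 0.93438320
d2 = d1 - sigma * sqrt(T) = 0.87665972
exp(-rT) = 0.99700569; exp(-qT) = 1.00000000
P = K * exp(-rT) * N(-d2) - S_0 * exp(-qT) * N(-d1)
N(-d1) = 0.17505313; N(-d2) = 0.19033574
P = 0.9900 * 0.99700569 * 0.19033574 - 1.0400 * 1.00000000 * 0.17505313 = 0.0058

Answer: Price = 0.0058


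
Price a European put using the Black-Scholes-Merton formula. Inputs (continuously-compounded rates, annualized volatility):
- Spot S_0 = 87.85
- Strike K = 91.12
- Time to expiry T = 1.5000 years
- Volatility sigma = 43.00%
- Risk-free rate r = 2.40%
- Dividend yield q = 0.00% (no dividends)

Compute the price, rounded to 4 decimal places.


d1 = (ln(S/K) + (r - q + 0.5*sigma^2) * T) / (sigma * sqrt(T)) = 0.26228243
d2 = d1 - sigma * sqrt(T) = -0.26435787
exp(-rT) = 0.96464029; exp(-qT) = 1.00000000
P = K * exp(-rT) * N(-d2) - S_0 * exp(-qT) * N(-d1)
N(-d1) = 0.39655185; N(-d2) = 0.60424791
P = 91.1200 * 0.96464029 * 0.60424791 - 87.8500 * 1.00000000 * 0.39655185 = 18.2751

Answer: Price = 18.2751


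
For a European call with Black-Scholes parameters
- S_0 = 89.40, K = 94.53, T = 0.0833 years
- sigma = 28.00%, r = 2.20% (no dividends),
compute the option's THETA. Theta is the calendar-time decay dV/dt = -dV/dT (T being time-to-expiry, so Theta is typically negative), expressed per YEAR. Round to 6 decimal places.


d1 = -0.6273580197; d2 = -0.7081708900
phi(d1) = 0.3276767825; exp(-qT) = 1.0000000000; exp(-rT) = 0.9981690782
Theta = -S*exp(-qT)*phi(d1)*sigma/(2*sqrt(T)) - r*K*exp(-rT)*N(d2) + q*S*exp(-qT)*N(d1)
N(d1) = 0.2652122896; N(d2) = 0.2394195706; sqrt(T) = 0.2886173938
Term 1 = -89.4000 * 1.0000000000 * 0.3276767825 * 0.2800 / (2 * 0.2886173938) = -14.2098248334
Term 2 = -0.0220 * 94.5300 * 0.9981690782 * 0.2394195706 = -0.4969996675
Term 3 = 0 (no dividend yield, q = 0)
Theta = -14.2098248334 + (-0.4969996675) + (0.0000000000) = -14.706825

Answer: Theta = -14.706825


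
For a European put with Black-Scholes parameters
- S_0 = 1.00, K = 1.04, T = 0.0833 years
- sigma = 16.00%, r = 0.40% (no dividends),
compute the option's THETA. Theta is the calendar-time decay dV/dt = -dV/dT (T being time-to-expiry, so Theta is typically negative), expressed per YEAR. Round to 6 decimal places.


Answer: Theta = -0.075717

Derivation:
d1 = -0.8190184039; d2 = -0.8651971869
phi(d1) = 0.2852657417; exp(-qT) = 1.0000000000; exp(-rT) = 0.9996668555
Theta = -S*exp(-qT)*phi(d1)*sigma/(2*sqrt(T)) + r*K*exp(-rT)*N(-d2) - q*S*exp(-qT)*N(-d1)
N(-d1) = 0.7936120433; N(-d2) = 0.8065347154; sqrt(T) = 0.2886173938
Term 1 = -1.0000 * 1.0000000000 * 0.2852657417 * 0.1600 / (2 * 0.2886173938) = -0.0790709771
Term 2 = 0.0040 * 1.0400 * 0.9996668555 * 0.8065347154 = 0.0033540667
Term 3 = 0 (no dividend yield, q = 0)
Theta = -0.0790709771 + (0.0033540667) + (0.0000000000) = -0.075717


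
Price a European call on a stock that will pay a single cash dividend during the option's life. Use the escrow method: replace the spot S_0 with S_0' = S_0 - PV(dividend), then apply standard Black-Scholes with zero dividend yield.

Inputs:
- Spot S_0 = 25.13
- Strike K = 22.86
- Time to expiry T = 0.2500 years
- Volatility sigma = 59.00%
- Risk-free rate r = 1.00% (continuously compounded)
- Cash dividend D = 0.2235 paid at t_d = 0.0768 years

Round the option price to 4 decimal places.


Answer: Price = 3.9724

Derivation:
PV(D) = D * exp(-r * t_d) = 0.2235 * 0.99923229 = 0.22332842
S_0' = S_0 - PV(D) = 25.1300 - 0.22332842 = 24.90667158
d1 = (ln(S_0'/K) + (r + sigma^2/2)*T) / (sigma*sqrt(T)) = 0.44664252
d2 = d1 - sigma*sqrt(T) = 0.15164252
exp(-rT) = 0.99750312
N(d1) = 0.67243341; N(d2) = 0.56026555
C = S_0' * N(d1) - K * exp(-rT) * N(d2) = 24.90667158 * 0.67243341 - 22.8600 * 0.99750312 * 0.56026555 = 3.9724


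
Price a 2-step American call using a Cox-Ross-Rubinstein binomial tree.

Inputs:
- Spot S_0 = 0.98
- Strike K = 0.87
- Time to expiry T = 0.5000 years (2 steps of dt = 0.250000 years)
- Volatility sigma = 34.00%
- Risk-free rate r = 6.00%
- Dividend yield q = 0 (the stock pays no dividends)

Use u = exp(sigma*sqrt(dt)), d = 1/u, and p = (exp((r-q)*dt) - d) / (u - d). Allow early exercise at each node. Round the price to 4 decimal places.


Answer: Price = V(0,0) = 0.1772

Derivation:
dt = T/N = 0.250000
u = exp(sigma*sqrt(dt)) = 1.185305; d = 1/u = 0.843665
p = (exp((r-q)*dt) - d) / (u - d) = 0.501839
Discount per step: exp(-r*dt) = 0.985112
Stock lattice S(k, i) with i counting down-moves:
  k=0: S(0,0) = 0.9800
  k=1: S(1,0) = 1.1616; S(1,1) = 0.8268
  k=2: S(2,0) = 1.3768; S(2,1) = 0.9800; S(2,2) = 0.6975
Terminal payoffs V(N, i) = max(S_T - K, 0):
  V(2,0) = 0.506849; V(2,1) = 0.110000; V(2,2) = 0.000000
Backward induction: V(k, i) = exp(-r*dt) * [p * V(k+1, i) + (1-p) * V(k+1, i+1)]; then take max(V_cont, immediate exercise) for American.
  V(1,0) = exp(-r*dt) * [p*0.506849 + (1-p)*0.110000] = 0.304551; exercise = 0.291599; V(1,0) = max -> 0.304551
  V(1,1) = exp(-r*dt) * [p*0.110000 + (1-p)*0.000000] = 0.054380; exercise = 0.000000; V(1,1) = max -> 0.054380
  V(0,0) = exp(-r*dt) * [p*0.304551 + (1-p)*0.054380] = 0.177247; exercise = 0.110000; V(0,0) = max -> 0.177247


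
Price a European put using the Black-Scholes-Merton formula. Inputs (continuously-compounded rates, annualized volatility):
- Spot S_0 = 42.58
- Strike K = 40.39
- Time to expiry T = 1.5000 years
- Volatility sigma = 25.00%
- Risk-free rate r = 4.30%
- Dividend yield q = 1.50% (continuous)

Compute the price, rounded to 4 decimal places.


d1 = (ln(S/K) + (r - q + 0.5*sigma^2) * T) / (sigma * sqrt(T)) = 0.46271655
d2 = d1 - sigma * sqrt(T) = 0.15653033
exp(-rT) = 0.93753611; exp(-qT) = 0.97775124
P = K * exp(-rT) * N(-d2) - S_0 * exp(-qT) * N(-d1)
N(-d1) = 0.32178378; N(-d2) = 0.43780751
P = 40.3900 * 0.93753611 * 0.43780751 - 42.5800 * 0.97775124 * 0.32178378 = 3.1818

Answer: Price = 3.1818


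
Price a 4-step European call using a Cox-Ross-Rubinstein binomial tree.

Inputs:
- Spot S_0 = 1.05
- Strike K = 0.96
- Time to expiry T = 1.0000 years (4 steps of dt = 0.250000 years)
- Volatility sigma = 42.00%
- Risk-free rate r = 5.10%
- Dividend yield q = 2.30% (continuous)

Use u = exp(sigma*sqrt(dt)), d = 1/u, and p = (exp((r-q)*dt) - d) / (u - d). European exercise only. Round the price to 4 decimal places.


dt = T/N = 0.250000
u = exp(sigma*sqrt(dt)) = 1.233678; d = 1/u = 0.810584
p = (exp((r-q)*dt) - d) / (u - d) = 0.464295
Discount per step: exp(-r*dt) = 0.987331
Stock lattice S(k, i) with i counting down-moves:
  k=0: S(0,0) = 1.0500
  k=1: S(1,0) = 1.2954; S(1,1) = 0.8511
  k=2: S(2,0) = 1.5981; S(2,1) = 1.0500; S(2,2) = 0.6899
  k=3: S(3,0) = 1.9715; S(3,1) = 1.2954; S(3,2) = 0.8511; S(3,3) = 0.5592
  k=4: S(4,0) = 2.4322; S(4,1) = 1.5981; S(4,2) = 1.0500; S(4,3) = 0.6899; S(4,4) = 0.4533
Terminal payoffs V(N, i) = max(S_T - K, 0):
  V(4,0) = 1.472185; V(4,1) = 0.638060; V(4,2) = 0.090000; V(4,3) = 0.000000; V(4,4) = 0.000000
Backward induction: V(k, i) = exp(-r*dt) * [p * V(k+1, i) + (1-p) * V(k+1, i+1)].
  V(3,0) = exp(-r*dt) * [p*1.472185 + (1-p)*0.638060] = 1.012350
  V(3,1) = exp(-r*dt) * [p*0.638060 + (1-p)*0.090000] = 0.340097
  V(3,2) = exp(-r*dt) * [p*0.090000 + (1-p)*0.000000] = 0.041257
  V(3,3) = exp(-r*dt) * [p*0.000000 + (1-p)*0.000000] = 0.000000
  V(2,0) = exp(-r*dt) * [p*1.012350 + (1-p)*0.340097] = 0.643958
  V(2,1) = exp(-r*dt) * [p*0.340097 + (1-p)*0.041257] = 0.177727
  V(2,2) = exp(-r*dt) * [p*0.041257 + (1-p)*0.000000] = 0.018913
  V(1,0) = exp(-r*dt) * [p*0.643958 + (1-p)*0.177727] = 0.389201
  V(1,1) = exp(-r*dt) * [p*0.177727 + (1-p)*0.018913] = 0.091475
  V(0,0) = exp(-r*dt) * [p*0.389201 + (1-p)*0.091475] = 0.226798

Answer: Price = V(0,0) = 0.2268


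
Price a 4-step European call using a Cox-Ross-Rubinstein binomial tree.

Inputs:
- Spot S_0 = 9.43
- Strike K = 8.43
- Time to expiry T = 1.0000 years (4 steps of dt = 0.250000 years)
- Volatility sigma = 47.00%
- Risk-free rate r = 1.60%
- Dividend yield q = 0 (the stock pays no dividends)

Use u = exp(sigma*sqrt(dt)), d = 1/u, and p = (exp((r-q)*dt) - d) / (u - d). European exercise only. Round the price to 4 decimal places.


Answer: Price = V(0,0) = 2.3089

Derivation:
dt = T/N = 0.250000
u = exp(sigma*sqrt(dt)) = 1.264909; d = 1/u = 0.790571
p = (exp((r-q)*dt) - d) / (u - d) = 0.449969
Discount per step: exp(-r*dt) = 0.996008
Stock lattice S(k, i) with i counting down-moves:
  k=0: S(0,0) = 9.4300
  k=1: S(1,0) = 11.9281; S(1,1) = 7.4551
  k=2: S(2,0) = 15.0879; S(2,1) = 9.4300; S(2,2) = 5.8938
  k=3: S(3,0) = 19.0849; S(3,1) = 11.9281; S(3,2) = 7.4551; S(3,3) = 4.6594
  k=4: S(4,0) = 24.1406; S(4,1) = 15.0879; S(4,2) = 9.4300; S(4,3) = 5.8938; S(4,4) = 3.6836
Terminal payoffs V(N, i) = max(S_T - K, 0):
  V(4,0) = 15.710625; V(4,1) = 6.657945; V(4,2) = 1.000000; V(4,3) = 0.000000; V(4,4) = 0.000000
Backward induction: V(k, i) = exp(-r*dt) * [p * V(k+1, i) + (1-p) * V(k+1, i+1)].
  V(3,0) = exp(-r*dt) * [p*15.710625 + (1-p)*6.657945] = 10.688527
  V(3,1) = exp(-r*dt) * [p*6.657945 + (1-p)*1.000000] = 3.531742
  V(3,2) = exp(-r*dt) * [p*1.000000 + (1-p)*0.000000] = 0.448172
  V(3,3) = exp(-r*dt) * [p*0.000000 + (1-p)*0.000000] = 0.000000
  V(2,0) = exp(-r*dt) * [p*10.688527 + (1-p)*3.531742] = 6.725116
  V(2,1) = exp(-r*dt) * [p*3.531742 + (1-p)*0.448172] = 1.828354
  V(2,2) = exp(-r*dt) * [p*0.448172 + (1-p)*0.000000] = 0.200858
  V(1,0) = exp(-r*dt) * [p*6.725116 + (1-p)*1.828354] = 4.015648
  V(1,1) = exp(-r*dt) * [p*1.828354 + (1-p)*0.200858] = 0.929455
  V(0,0) = exp(-r*dt) * [p*4.015648 + (1-p)*0.929455] = 2.308891


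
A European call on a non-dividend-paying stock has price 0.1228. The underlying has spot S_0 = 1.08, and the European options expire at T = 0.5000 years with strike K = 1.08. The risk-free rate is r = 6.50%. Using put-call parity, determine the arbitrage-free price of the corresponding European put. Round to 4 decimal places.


Put-call parity: C - P = S_0 * exp(-qT) - K * exp(-rT).
S_0 * exp(-qT) = 1.0800 * 1.00000000 = 1.08000000
K * exp(-rT) = 1.0800 * 0.96802245 = 1.04546425
P = C - S*exp(-qT) + K*exp(-rT)
P = 0.1228 - 1.08000000 + 1.04546425 = 0.0883

Answer: Put price = 0.0883


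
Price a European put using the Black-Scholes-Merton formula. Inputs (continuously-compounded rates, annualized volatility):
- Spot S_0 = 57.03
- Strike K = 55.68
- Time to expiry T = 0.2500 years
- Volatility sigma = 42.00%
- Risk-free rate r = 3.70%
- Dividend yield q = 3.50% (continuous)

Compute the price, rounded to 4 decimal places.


d1 = (ln(S/K) + (r - q + 0.5*sigma^2) * T) / (sigma * sqrt(T)) = 0.22145919
d2 = d1 - sigma * sqrt(T) = 0.01145919
exp(-rT) = 0.99079265; exp(-qT) = 0.99128817
P = K * exp(-rT) * N(-d2) - S_0 * exp(-qT) * N(-d1)
N(-d1) = 0.41236746; N(-d2) = 0.49542855
P = 55.6800 * 0.99079265 * 0.49542855 - 57.0300 * 0.99128817 * 0.41236746 = 4.0190

Answer: Price = 4.0190


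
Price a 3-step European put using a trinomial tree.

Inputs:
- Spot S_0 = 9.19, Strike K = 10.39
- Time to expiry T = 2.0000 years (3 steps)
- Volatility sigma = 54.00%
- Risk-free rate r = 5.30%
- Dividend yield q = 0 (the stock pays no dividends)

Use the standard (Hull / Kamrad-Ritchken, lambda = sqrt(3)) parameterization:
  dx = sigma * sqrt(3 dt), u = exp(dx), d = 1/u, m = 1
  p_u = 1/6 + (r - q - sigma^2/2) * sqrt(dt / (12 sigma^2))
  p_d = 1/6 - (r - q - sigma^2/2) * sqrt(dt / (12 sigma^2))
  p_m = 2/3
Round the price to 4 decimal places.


Answer: Price = V(0,0) = 2.7632

Derivation:
dt = T/N = 0.666667; dx = sigma*sqrt(3*dt) = 0.763675
u = exp(dx) = 2.146150; d = 1/u = 0.465951
p_u = 0.126161, p_m = 0.666667, p_d = 0.207173
Discount per step: exp(-r*dt) = 0.965284
Stock lattice S(k, j) with j the centered position index:
  k=0: S(0,+0) = 9.1900
  k=1: S(1,-1) = 4.2821; S(1,+0) = 9.1900; S(1,+1) = 19.7231
  k=2: S(2,-2) = 1.9952; S(2,-1) = 4.2821; S(2,+0) = 9.1900; S(2,+1) = 19.7231; S(2,+2) = 42.3288
  k=3: S(3,-3) = 0.9297; S(3,-2) = 1.9952; S(3,-1) = 4.2821; S(3,+0) = 9.1900; S(3,+1) = 19.7231; S(3,+2) = 42.3288; S(3,+3) = 90.8438
Terminal payoffs V(N, j) = max(K - S_T, 0):
  V(3,-3) = 9.460316; V(3,-2) = 8.394758; V(3,-1) = 6.107913; V(3,+0) = 1.200000; V(3,+1) = 0.000000; V(3,+2) = 0.000000; V(3,+3) = 0.000000
Backward induction: V(k, j) = exp(-r*dt) * [p_u * V(k+1, j+1) + p_m * V(k+1, j) + p_d * V(k+1, j-1)]
  V(2,-2) = exp(-r*dt) * [p_u*6.107913 + p_m*8.394758 + p_d*9.460316] = 8.037919
  V(2,-1) = exp(-r*dt) * [p_u*1.200000 + p_m*6.107913 + p_d*8.394758] = 5.755502
  V(2,+0) = exp(-r*dt) * [p_u*0.000000 + p_m*1.200000 + p_d*6.107913] = 1.993689
  V(2,+1) = exp(-r*dt) * [p_u*0.000000 + p_m*0.000000 + p_d*1.200000] = 0.239976
  V(2,+2) = exp(-r*dt) * [p_u*0.000000 + p_m*0.000000 + p_d*0.000000] = 0.000000
  V(1,-1) = exp(-r*dt) * [p_u*1.993689 + p_m*5.755502 + p_d*8.037919] = 5.554012
  V(1,+0) = exp(-r*dt) * [p_u*0.239976 + p_m*1.993689 + p_d*5.755502] = 2.463195
  V(1,+1) = exp(-r*dt) * [p_u*0.000000 + p_m*0.239976 + p_d*1.993689] = 0.553129
  V(0,+0) = exp(-r*dt) * [p_u*0.553129 + p_m*2.463195 + p_d*5.554012] = 2.763174


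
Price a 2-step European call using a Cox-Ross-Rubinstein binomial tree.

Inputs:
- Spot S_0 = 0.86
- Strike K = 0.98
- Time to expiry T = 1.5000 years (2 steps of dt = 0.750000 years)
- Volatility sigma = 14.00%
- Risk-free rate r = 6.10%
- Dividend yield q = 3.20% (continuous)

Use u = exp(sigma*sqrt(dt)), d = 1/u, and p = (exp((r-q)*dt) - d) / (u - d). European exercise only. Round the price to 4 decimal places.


Answer: Price = V(0,0) = 0.0332

Derivation:
dt = T/N = 0.750000
u = exp(sigma*sqrt(dt)) = 1.128900; d = 1/u = 0.885818
p = (exp((r-q)*dt) - d) / (u - d) = 0.560182
Discount per step: exp(-r*dt) = 0.955281
Stock lattice S(k, i) with i counting down-moves:
  k=0: S(0,0) = 0.8600
  k=1: S(1,0) = 0.9709; S(1,1) = 0.7618
  k=2: S(2,0) = 1.0960; S(2,1) = 0.8600; S(2,2) = 0.6748
Terminal payoffs V(N, i) = max(S_T - K, 0):
  V(2,0) = 0.115997; V(2,1) = 0.000000; V(2,2) = 0.000000
Backward induction: V(k, i) = exp(-r*dt) * [p * V(k+1, i) + (1-p) * V(k+1, i+1)].
  V(1,0) = exp(-r*dt) * [p*0.115997 + (1-p)*0.000000] = 0.062074
  V(1,1) = exp(-r*dt) * [p*0.000000 + (1-p)*0.000000] = 0.000000
  V(0,0) = exp(-r*dt) * [p*0.062074 + (1-p)*0.000000] = 0.033217


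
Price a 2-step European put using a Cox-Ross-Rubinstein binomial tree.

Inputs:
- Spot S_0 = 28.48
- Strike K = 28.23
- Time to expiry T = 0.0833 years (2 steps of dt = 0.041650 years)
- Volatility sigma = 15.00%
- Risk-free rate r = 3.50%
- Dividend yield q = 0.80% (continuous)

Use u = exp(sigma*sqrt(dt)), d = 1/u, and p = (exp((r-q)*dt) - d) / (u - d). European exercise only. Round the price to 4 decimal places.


dt = T/N = 0.041650
u = exp(sigma*sqrt(dt)) = 1.031086; d = 1/u = 0.969851
p = (exp((r-q)*dt) - d) / (u - d) = 0.510722
Discount per step: exp(-r*dt) = 0.998543
Stock lattice S(k, i) with i counting down-moves:
  k=0: S(0,0) = 28.4800
  k=1: S(1,0) = 29.3653; S(1,1) = 27.6214
  k=2: S(2,0) = 30.2782; S(2,1) = 28.4800; S(2,2) = 26.7886
Terminal payoffs V(N, i) = max(K - S_T, 0):
  V(2,0) = 0.000000; V(2,1) = 0.000000; V(2,2) = 1.441382
Backward induction: V(k, i) = exp(-r*dt) * [p * V(k+1, i) + (1-p) * V(k+1, i+1)].
  V(1,0) = exp(-r*dt) * [p*0.000000 + (1-p)*0.000000] = 0.000000
  V(1,1) = exp(-r*dt) * [p*0.000000 + (1-p)*1.441382] = 0.704209
  V(0,0) = exp(-r*dt) * [p*0.000000 + (1-p)*0.704209] = 0.344052

Answer: Price = V(0,0) = 0.3441


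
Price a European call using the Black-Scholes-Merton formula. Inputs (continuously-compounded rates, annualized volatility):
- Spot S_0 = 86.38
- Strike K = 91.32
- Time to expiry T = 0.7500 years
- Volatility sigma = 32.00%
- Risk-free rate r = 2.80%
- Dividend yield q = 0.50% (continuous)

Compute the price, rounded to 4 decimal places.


Answer: Price = 8.0785

Derivation:
d1 = (ln(S/K) + (r - q + 0.5*sigma^2) * T) / (sigma * sqrt(T)) = 0.00013115
d2 = d1 - sigma * sqrt(T) = -0.27699698
exp(-rT) = 0.97921896; exp(-qT) = 0.99625702
C = S_0 * exp(-qT) * N(d1) - K * exp(-rT) * N(d2)
N(d1) = 0.50005232; N(d2) = 0.39089121
C = 86.3800 * 0.99625702 * 0.50005232 - 91.3200 * 0.97921896 * 0.39089121 = 8.0785


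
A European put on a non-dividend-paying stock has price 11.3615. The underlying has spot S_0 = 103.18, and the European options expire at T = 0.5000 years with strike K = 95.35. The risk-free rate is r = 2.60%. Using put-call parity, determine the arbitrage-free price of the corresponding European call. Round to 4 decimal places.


Answer: Call price = 20.4230

Derivation:
Put-call parity: C - P = S_0 * exp(-qT) - K * exp(-rT).
S_0 * exp(-qT) = 103.1800 * 1.00000000 = 103.18000000
K * exp(-rT) = 95.3500 * 0.98708414 = 94.11847227
C = P + S*exp(-qT) - K*exp(-rT)
C = 11.3615 + 103.18000000 - 94.11847227 = 20.4230


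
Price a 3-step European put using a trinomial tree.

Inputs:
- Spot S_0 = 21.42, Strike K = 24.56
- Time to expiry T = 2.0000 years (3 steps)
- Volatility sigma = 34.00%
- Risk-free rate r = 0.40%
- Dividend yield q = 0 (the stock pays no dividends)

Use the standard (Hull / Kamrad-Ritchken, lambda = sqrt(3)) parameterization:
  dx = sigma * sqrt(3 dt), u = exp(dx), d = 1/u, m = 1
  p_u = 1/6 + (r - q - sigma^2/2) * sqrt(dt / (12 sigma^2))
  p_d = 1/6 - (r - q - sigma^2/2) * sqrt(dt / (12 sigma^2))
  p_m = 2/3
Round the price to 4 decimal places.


Answer: Price = V(0,0) = 6.0015

Derivation:
dt = T/N = 0.666667; dx = sigma*sqrt(3*dt) = 0.480833
u = exp(dx) = 1.617421; d = 1/u = 0.618268
p_u = 0.129370, p_m = 0.666667, p_d = 0.203963
Discount per step: exp(-r*dt) = 0.997337
Stock lattice S(k, j) with j the centered position index:
  k=0: S(0,+0) = 21.4200
  k=1: S(1,-1) = 13.2433; S(1,+0) = 21.4200; S(1,+1) = 34.6451
  k=2: S(2,-2) = 8.1879; S(2,-1) = 13.2433; S(2,+0) = 21.4200; S(2,+1) = 34.6451; S(2,+2) = 56.0358
  k=3: S(3,-3) = 5.0623; S(3,-2) = 8.1879; S(3,-1) = 13.2433; S(3,+0) = 21.4200; S(3,+1) = 34.6451; S(3,+2) = 56.0358; S(3,+3) = 90.6334
Terminal payoffs V(N, j) = max(K - S_T, 0):
  V(3,-3) = 19.497668; V(3,-2) = 16.372080; V(3,-1) = 11.316691; V(3,+0) = 3.140000; V(3,+1) = 0.000000; V(3,+2) = 0.000000; V(3,+3) = 0.000000
Backward induction: V(k, j) = exp(-r*dt) * [p_u * V(k+1, j+1) + p_m * V(k+1, j) + p_d * V(k+1, j-1)]
  V(2,-2) = exp(-r*dt) * [p_u*11.316691 + p_m*16.372080 + p_d*19.497668] = 16.312011
  V(2,-1) = exp(-r*dt) * [p_u*3.140000 + p_m*11.316691 + p_d*16.372080] = 11.259917
  V(2,+0) = exp(-r*dt) * [p_u*0.000000 + p_m*3.140000 + p_d*11.316691] = 4.389799
  V(2,+1) = exp(-r*dt) * [p_u*0.000000 + p_m*0.000000 + p_d*3.140000] = 0.638739
  V(2,+2) = exp(-r*dt) * [p_u*0.000000 + p_m*0.000000 + p_d*0.000000] = 0.000000
  V(1,-1) = exp(-r*dt) * [p_u*4.389799 + p_m*11.259917 + p_d*16.312011] = 11.371205
  V(1,+0) = exp(-r*dt) * [p_u*0.638739 + p_m*4.389799 + p_d*11.259917] = 5.291644
  V(1,+1) = exp(-r*dt) * [p_u*0.000000 + p_m*0.638739 + p_d*4.389799] = 1.317664
  V(0,+0) = exp(-r*dt) * [p_u*1.317664 + p_m*5.291644 + p_d*11.371205] = 6.001510


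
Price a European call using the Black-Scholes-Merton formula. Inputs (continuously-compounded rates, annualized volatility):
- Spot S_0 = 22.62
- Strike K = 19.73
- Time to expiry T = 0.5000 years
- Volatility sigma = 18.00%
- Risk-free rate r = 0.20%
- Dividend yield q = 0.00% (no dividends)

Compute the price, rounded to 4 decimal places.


d1 = (ln(S/K) + (r - q + 0.5*sigma^2) * T) / (sigma * sqrt(T)) = 1.14546703
d2 = d1 - sigma * sqrt(T) = 1.01818781
exp(-rT) = 0.99900050; exp(-qT) = 1.00000000
C = S_0 * exp(-qT) * N(d1) - K * exp(-rT) * N(d2)
N(d1) = 0.87399213; N(d2) = 0.84570564
C = 22.6200 * 1.00000000 * 0.87399213 - 19.7300 * 0.99900050 * 0.84570564 = 3.1006

Answer: Price = 3.1006


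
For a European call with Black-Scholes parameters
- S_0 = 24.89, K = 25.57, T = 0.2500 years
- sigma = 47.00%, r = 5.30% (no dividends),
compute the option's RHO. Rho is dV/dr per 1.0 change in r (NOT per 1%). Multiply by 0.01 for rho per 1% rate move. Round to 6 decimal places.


Answer: Rho = 2.713983

Derivation:
d1 = 0.0591864982; d2 = -0.1758135018
phi(d1) = 0.3982441363; exp(-qT) = 1.0000000000; exp(-rT) = 0.9868373948
N(d2) = 0.4302202310
Rho = K*T*exp(-rT)*N(d2) = 25.5700 * 0.2500 * 0.9868373948 * 0.4302202310 = 2.713983


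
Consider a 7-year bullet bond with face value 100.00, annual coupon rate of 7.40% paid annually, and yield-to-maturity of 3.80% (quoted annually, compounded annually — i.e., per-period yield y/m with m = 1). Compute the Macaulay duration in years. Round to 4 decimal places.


Answer: Macaulay duration = 5.8429 years

Derivation:
Coupon per period c = face * coupon_rate / m = 7.400000
Periods per year m = 1; per-period yield y/m = 0.038000
Number of cashflows N = 7
Cashflows (t years, CF_t, discount factor 1/(1+y/m)^(m*t), PV):
  t = 1.0000: CF_t = 7.400000, DF = 0.963391, PV = 7.129094
  t = 2.0000: CF_t = 7.400000, DF = 0.928122, PV = 6.868106
  t = 3.0000: CF_t = 7.400000, DF = 0.894145, PV = 6.616673
  t = 4.0000: CF_t = 7.400000, DF = 0.861411, PV = 6.374444
  t = 5.0000: CF_t = 7.400000, DF = 0.829876, PV = 6.141083
  t = 6.0000: CF_t = 7.400000, DF = 0.799495, PV = 5.916265
  t = 7.0000: CF_t = 107.400000, DF = 0.770227, PV = 82.722339
Price P = sum_t PV_t = 121.768004
Macaulay numerator sum_t t * PV_t:
  t * PV_t at t = 1.0000: 7.129094
  t * PV_t at t = 2.0000: 13.736213
  t * PV_t at t = 3.0000: 19.850018
  t * PV_t at t = 4.0000: 25.497776
  t * PV_t at t = 5.0000: 30.705414
  t * PV_t at t = 6.0000: 35.497588
  t * PV_t at t = 7.0000: 579.056374
Macaulay duration D = (sum_t t * PV_t) / P = 711.472478 / 121.768004 = 5.842852


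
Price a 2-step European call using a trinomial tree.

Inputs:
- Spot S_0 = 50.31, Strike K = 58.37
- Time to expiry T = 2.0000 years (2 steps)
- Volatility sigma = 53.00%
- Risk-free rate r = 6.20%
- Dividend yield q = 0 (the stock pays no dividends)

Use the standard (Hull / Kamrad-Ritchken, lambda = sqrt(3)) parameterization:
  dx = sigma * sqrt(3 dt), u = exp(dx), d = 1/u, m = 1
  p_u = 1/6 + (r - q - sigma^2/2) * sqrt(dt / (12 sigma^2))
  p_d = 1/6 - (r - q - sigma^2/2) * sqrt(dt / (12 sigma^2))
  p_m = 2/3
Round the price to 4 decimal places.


dt = T/N = 1.000000; dx = sigma*sqrt(3*dt) = 0.917987
u = exp(dx) = 2.504244; d = 1/u = 0.399322
p_u = 0.123937, p_m = 0.666667, p_d = 0.209396
Discount per step: exp(-r*dt) = 0.939883
Stock lattice S(k, j) with j the centered position index:
  k=0: S(0,+0) = 50.3100
  k=1: S(1,-1) = 20.0899; S(1,+0) = 50.3100; S(1,+1) = 125.9885
  k=2: S(2,-2) = 8.0223; S(2,-1) = 20.0899; S(2,+0) = 50.3100; S(2,+1) = 125.9885; S(2,+2) = 315.5060
Terminal payoffs V(N, j) = max(S_T - K, 0):
  V(2,-2) = 0.000000; V(2,-1) = 0.000000; V(2,+0) = 0.000000; V(2,+1) = 67.618520; V(2,+2) = 257.136007
Backward induction: V(k, j) = exp(-r*dt) * [p_u * V(k+1, j+1) + p_m * V(k+1, j) + p_d * V(k+1, j-1)]
  V(1,-1) = exp(-r*dt) * [p_u*0.000000 + p_m*0.000000 + p_d*0.000000] = 0.000000
  V(1,+0) = exp(-r*dt) * [p_u*67.618520 + p_m*0.000000 + p_d*0.000000] = 7.876648
  V(1,+1) = exp(-r*dt) * [p_u*257.136007 + p_m*67.618520 + p_d*0.000000] = 72.321879
  V(0,+0) = exp(-r*dt) * [p_u*72.321879 + p_m*7.876648 + p_d*0.000000] = 13.359944

Answer: Price = V(0,0) = 13.3599


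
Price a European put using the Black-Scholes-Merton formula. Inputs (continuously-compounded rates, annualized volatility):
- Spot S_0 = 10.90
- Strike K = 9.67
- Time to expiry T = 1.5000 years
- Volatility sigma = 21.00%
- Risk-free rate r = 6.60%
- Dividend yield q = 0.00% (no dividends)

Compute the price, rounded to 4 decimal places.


Answer: Price = 0.2748

Derivation:
d1 = (ln(S/K) + (r - q + 0.5*sigma^2) * T) / (sigma * sqrt(T)) = 0.97905514
d2 = d1 - sigma * sqrt(T) = 0.72185872
exp(-rT) = 0.90574271; exp(-qT) = 1.00000000
P = K * exp(-rT) * N(-d2) - S_0 * exp(-qT) * N(-d1)
N(-d1) = 0.16377637; N(-d2) = 0.23519067
P = 9.6700 * 0.90574271 * 0.23519067 - 10.9000 * 1.00000000 * 0.16377637 = 0.2748


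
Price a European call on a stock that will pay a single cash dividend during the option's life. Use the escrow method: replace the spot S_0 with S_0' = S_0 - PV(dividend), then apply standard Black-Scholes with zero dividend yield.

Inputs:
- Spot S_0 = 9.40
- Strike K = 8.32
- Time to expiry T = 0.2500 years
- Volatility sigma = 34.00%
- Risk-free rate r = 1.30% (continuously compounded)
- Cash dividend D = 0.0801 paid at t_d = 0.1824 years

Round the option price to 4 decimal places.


Answer: Price = 1.2450

Derivation:
PV(D) = D * exp(-r * t_d) = 0.0801 * 0.99763161 = 0.07991029
S_0' = S_0 - PV(D) = 9.4000 - 0.07991029 = 9.32008971
d1 = (ln(S_0'/K) + (r + sigma^2/2)*T) / (sigma*sqrt(T)) = 0.77182352
d2 = d1 - sigma*sqrt(T) = 0.60182352
exp(-rT) = 0.99675528
N(d1) = 0.77989052; N(d2) = 0.72635419
C = S_0' * N(d1) - K * exp(-rT) * N(d2) = 9.32008971 * 0.77989052 - 8.3200 * 0.99675528 * 0.72635419 = 1.2450


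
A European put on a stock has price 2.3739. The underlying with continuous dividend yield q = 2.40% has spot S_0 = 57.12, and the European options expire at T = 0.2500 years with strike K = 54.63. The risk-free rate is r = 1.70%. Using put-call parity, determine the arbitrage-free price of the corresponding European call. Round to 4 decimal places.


Answer: Call price = 4.7539

Derivation:
Put-call parity: C - P = S_0 * exp(-qT) - K * exp(-rT).
S_0 * exp(-qT) = 57.1200 * 0.99401796 = 56.77830611
K * exp(-rT) = 54.6300 * 0.99575902 = 54.39831518
C = P + S*exp(-qT) - K*exp(-rT)
C = 2.3739 + 56.77830611 - 54.39831518 = 4.7539


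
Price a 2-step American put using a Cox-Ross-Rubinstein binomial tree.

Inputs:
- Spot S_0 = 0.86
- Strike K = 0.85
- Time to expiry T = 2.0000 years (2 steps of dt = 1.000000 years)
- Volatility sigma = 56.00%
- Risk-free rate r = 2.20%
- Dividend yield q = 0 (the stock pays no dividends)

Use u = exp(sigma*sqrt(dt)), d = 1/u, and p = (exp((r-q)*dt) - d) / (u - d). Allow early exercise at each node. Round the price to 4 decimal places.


Answer: Price = V(0,0) = 0.2167

Derivation:
dt = T/N = 1.000000
u = exp(sigma*sqrt(dt)) = 1.750673; d = 1/u = 0.571209
p = (exp((r-q)*dt) - d) / (u - d) = 0.382407
Discount per step: exp(-r*dt) = 0.978240
Stock lattice S(k, i) with i counting down-moves:
  k=0: S(0,0) = 0.8600
  k=1: S(1,0) = 1.5056; S(1,1) = 0.4912
  k=2: S(2,0) = 2.6358; S(2,1) = 0.8600; S(2,2) = 0.2806
Terminal payoffs V(N, i) = max(K - S_T, 0):
  V(2,0) = 0.000000; V(2,1) = 0.000000; V(2,2) = 0.569399
Backward induction: V(k, i) = exp(-r*dt) * [p * V(k+1, i) + (1-p) * V(k+1, i+1)]; then take max(V_cont, immediate exercise) for American.
  V(1,0) = exp(-r*dt) * [p*0.000000 + (1-p)*0.000000] = 0.000000; exercise = 0.000000; V(1,0) = max -> 0.000000
  V(1,1) = exp(-r*dt) * [p*0.000000 + (1-p)*0.569399] = 0.344005; exercise = 0.358760; V(1,1) = max -> 0.358760
  V(0,0) = exp(-r*dt) * [p*0.000000 + (1-p)*0.358760] = 0.216747; exercise = 0.000000; V(0,0) = max -> 0.216747


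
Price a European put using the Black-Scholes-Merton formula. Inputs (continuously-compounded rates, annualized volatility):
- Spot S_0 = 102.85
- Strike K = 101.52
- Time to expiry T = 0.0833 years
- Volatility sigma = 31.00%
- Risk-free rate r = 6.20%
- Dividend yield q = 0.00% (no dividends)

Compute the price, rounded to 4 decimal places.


Answer: Price = 2.7851

Derivation:
d1 = (ln(S/K) + (r - q + 0.5*sigma^2) * T) / (sigma * sqrt(T)) = 0.24793353
d2 = d1 - sigma * sqrt(T) = 0.15846213
exp(-rT) = 0.99484871; exp(-qT) = 1.00000000
P = K * exp(-rT) * N(-d2) - S_0 * exp(-qT) * N(-d1)
N(-d1) = 0.40209292; N(-d2) = 0.43704633
P = 101.5200 * 0.99484871 * 0.43704633 - 102.8500 * 1.00000000 * 0.40209292 = 2.7851


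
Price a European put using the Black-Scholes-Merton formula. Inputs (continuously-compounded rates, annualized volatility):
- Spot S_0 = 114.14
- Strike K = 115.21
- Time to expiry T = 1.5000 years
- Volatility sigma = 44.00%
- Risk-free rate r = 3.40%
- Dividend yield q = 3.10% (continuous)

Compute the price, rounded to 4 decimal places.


Answer: Price = 23.4639

Derivation:
d1 = (ln(S/K) + (r - q + 0.5*sigma^2) * T) / (sigma * sqrt(T)) = 0.26047951
d2 = d1 - sigma * sqrt(T) = -0.27840823
exp(-rT) = 0.95027867; exp(-qT) = 0.95456456
P = K * exp(-rT) * N(-d2) - S_0 * exp(-qT) * N(-d1)
N(-d1) = 0.39724696; N(-d2) = 0.60965050
P = 115.2100 * 0.95027867 * 0.60965050 - 114.1400 * 0.95456456 * 0.39724696 = 23.4639


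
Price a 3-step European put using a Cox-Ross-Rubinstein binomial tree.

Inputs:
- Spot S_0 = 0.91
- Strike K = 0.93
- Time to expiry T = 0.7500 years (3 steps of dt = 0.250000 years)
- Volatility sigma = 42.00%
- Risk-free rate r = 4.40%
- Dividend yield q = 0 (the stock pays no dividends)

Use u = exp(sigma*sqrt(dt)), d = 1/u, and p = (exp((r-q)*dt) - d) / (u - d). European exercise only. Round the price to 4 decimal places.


dt = T/N = 0.250000
u = exp(sigma*sqrt(dt)) = 1.233678; d = 1/u = 0.810584
p = (exp((r-q)*dt) - d) / (u - d) = 0.473835
Discount per step: exp(-r*dt) = 0.989060
Stock lattice S(k, i) with i counting down-moves:
  k=0: S(0,0) = 0.9100
  k=1: S(1,0) = 1.1226; S(1,1) = 0.7376
  k=2: S(2,0) = 1.3850; S(2,1) = 0.9100; S(2,2) = 0.5979
  k=3: S(3,0) = 1.7086; S(3,1) = 1.1226; S(3,2) = 0.7376; S(3,3) = 0.4847
Terminal payoffs V(N, i) = max(K - S_T, 0):
  V(3,0) = 0.000000; V(3,1) = 0.000000; V(3,2) = 0.192368; V(3,3) = 0.445341
Backward induction: V(k, i) = exp(-r*dt) * [p * V(k+1, i) + (1-p) * V(k+1, i+1)].
  V(2,0) = exp(-r*dt) * [p*0.000000 + (1-p)*0.000000] = 0.000000
  V(2,1) = exp(-r*dt) * [p*0.000000 + (1-p)*0.192368] = 0.100110
  V(2,2) = exp(-r*dt) * [p*0.192368 + (1-p)*0.445341] = 0.321913
  V(1,0) = exp(-r*dt) * [p*0.000000 + (1-p)*0.100110] = 0.052098
  V(1,1) = exp(-r*dt) * [p*0.100110 + (1-p)*0.321913] = 0.214444
  V(0,0) = exp(-r*dt) * [p*0.052098 + (1-p)*0.214444] = 0.136014

Answer: Price = V(0,0) = 0.1360


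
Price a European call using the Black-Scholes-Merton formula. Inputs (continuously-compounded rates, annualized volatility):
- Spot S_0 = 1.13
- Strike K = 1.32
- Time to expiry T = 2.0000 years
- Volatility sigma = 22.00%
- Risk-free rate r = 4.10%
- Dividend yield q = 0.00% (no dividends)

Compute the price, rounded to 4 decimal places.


Answer: Price = 0.1060

Derivation:
d1 = (ln(S/K) + (r - q + 0.5*sigma^2) * T) / (sigma * sqrt(T)) = -0.08039837
d2 = d1 - sigma * sqrt(T) = -0.39152536
exp(-rT) = 0.92127196; exp(-qT) = 1.00000000
C = S_0 * exp(-qT) * N(d1) - K * exp(-rT) * N(d2)
N(d1) = 0.46796021; N(d2) = 0.34770447
C = 1.1300 * 1.00000000 * 0.46796021 - 1.3200 * 0.92127196 * 0.34770447 = 0.1060


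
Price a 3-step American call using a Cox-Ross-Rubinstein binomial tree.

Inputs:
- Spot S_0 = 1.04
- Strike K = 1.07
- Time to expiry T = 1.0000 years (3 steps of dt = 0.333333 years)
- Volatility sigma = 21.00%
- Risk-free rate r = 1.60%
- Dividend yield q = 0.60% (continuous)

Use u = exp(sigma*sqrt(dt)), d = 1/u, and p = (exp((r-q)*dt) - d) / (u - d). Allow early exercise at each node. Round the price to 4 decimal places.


Answer: Price = V(0,0) = 0.0845

Derivation:
dt = T/N = 0.333333
u = exp(sigma*sqrt(dt)) = 1.128900; d = 1/u = 0.885818
p = (exp((r-q)*dt) - d) / (u - d) = 0.483462
Discount per step: exp(-r*dt) = 0.994681
Stock lattice S(k, i) with i counting down-moves:
  k=0: S(0,0) = 1.0400
  k=1: S(1,0) = 1.1741; S(1,1) = 0.9213
  k=2: S(2,0) = 1.3254; S(2,1) = 1.0400; S(2,2) = 0.8161
  k=3: S(3,0) = 1.4962; S(3,1) = 1.1741; S(3,2) = 0.9213; S(3,3) = 0.7229
Terminal payoffs V(N, i) = max(S_T - K, 0):
  V(3,0) = 0.426234; V(3,1) = 0.104056; V(3,2) = 0.000000; V(3,3) = 0.000000
Backward induction: V(k, i) = exp(-r*dt) * [p * V(k+1, i) + (1-p) * V(k+1, i+1)]; then take max(V_cont, immediate exercise) for American.
  V(2,0) = exp(-r*dt) * [p*0.426234 + (1-p)*0.104056] = 0.258435; exercise = 0.255391; V(2,0) = max -> 0.258435
  V(2,1) = exp(-r*dt) * [p*0.104056 + (1-p)*0.000000] = 0.050039; exercise = 0.000000; V(2,1) = max -> 0.050039
  V(2,2) = exp(-r*dt) * [p*0.000000 + (1-p)*0.000000] = 0.000000; exercise = 0.000000; V(2,2) = max -> 0.000000
  V(1,0) = exp(-r*dt) * [p*0.258435 + (1-p)*0.050039] = 0.149989; exercise = 0.104056; V(1,0) = max -> 0.149989
  V(1,1) = exp(-r*dt) * [p*0.050039 + (1-p)*0.000000] = 0.024063; exercise = 0.000000; V(1,1) = max -> 0.024063
  V(0,0) = exp(-r*dt) * [p*0.149989 + (1-p)*0.024063] = 0.084492; exercise = 0.000000; V(0,0) = max -> 0.084492


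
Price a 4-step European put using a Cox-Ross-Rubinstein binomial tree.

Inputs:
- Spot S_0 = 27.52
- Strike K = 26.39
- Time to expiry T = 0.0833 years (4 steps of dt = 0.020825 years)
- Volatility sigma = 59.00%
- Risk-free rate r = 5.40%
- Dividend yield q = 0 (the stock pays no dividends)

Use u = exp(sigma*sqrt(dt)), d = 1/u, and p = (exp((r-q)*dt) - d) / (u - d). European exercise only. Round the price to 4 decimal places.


Answer: Price = V(0,0) = 1.3135

Derivation:
dt = T/N = 0.020825
u = exp(sigma*sqrt(dt)) = 1.088872; d = 1/u = 0.918382
p = (exp((r-q)*dt) - d) / (u - d) = 0.485327
Discount per step: exp(-r*dt) = 0.998876
Stock lattice S(k, i) with i counting down-moves:
  k=0: S(0,0) = 27.5200
  k=1: S(1,0) = 29.9658; S(1,1) = 25.2739
  k=2: S(2,0) = 32.6289; S(2,1) = 27.5200; S(2,2) = 23.2111
  k=3: S(3,0) = 35.5286; S(3,1) = 29.9658; S(3,2) = 25.2739; S(3,3) = 21.3166
  k=4: S(4,0) = 38.6861; S(4,1) = 32.6289; S(4,2) = 27.5200; S(4,3) = 23.2111; S(4,4) = 19.5768
Terminal payoffs V(N, i) = max(K - S_T, 0):
  V(4,0) = 0.000000; V(4,1) = 0.000000; V(4,2) = 0.000000; V(4,3) = 3.178943; V(4,4) = 6.813214
Backward induction: V(k, i) = exp(-r*dt) * [p * V(k+1, i) + (1-p) * V(k+1, i+1)].
  V(3,0) = exp(-r*dt) * [p*0.000000 + (1-p)*0.000000] = 0.000000
  V(3,1) = exp(-r*dt) * [p*0.000000 + (1-p)*0.000000] = 0.000000
  V(3,2) = exp(-r*dt) * [p*0.000000 + (1-p)*3.178943] = 1.634277
  V(3,3) = exp(-r*dt) * [p*3.178943 + (1-p)*6.813214] = 5.043729
  V(2,0) = exp(-r*dt) * [p*0.000000 + (1-p)*0.000000] = 0.000000
  V(2,1) = exp(-r*dt) * [p*0.000000 + (1-p)*1.634277] = 0.840173
  V(2,2) = exp(-r*dt) * [p*1.634277 + (1-p)*5.043729] = 3.385221
  V(1,0) = exp(-r*dt) * [p*0.000000 + (1-p)*0.840173] = 0.431928
  V(1,1) = exp(-r*dt) * [p*0.840173 + (1-p)*3.385221] = 2.147624
  V(0,0) = exp(-r*dt) * [p*0.431928 + (1-p)*2.147624] = 1.313473


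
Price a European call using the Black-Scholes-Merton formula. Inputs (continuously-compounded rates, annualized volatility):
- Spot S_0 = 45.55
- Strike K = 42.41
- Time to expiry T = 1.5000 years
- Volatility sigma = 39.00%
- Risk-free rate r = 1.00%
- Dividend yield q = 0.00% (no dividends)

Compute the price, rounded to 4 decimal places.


Answer: Price = 10.2596

Derivation:
d1 = (ln(S/K) + (r - q + 0.5*sigma^2) * T) / (sigma * sqrt(T)) = 0.41976600
d2 = d1 - sigma * sqrt(T) = -0.05788450
exp(-rT) = 0.98511194; exp(-qT) = 1.00000000
C = S_0 * exp(-qT) * N(d1) - K * exp(-rT) * N(d2)
N(d1) = 0.66267180; N(d2) = 0.47692032
C = 45.5500 * 1.00000000 * 0.66267180 - 42.4100 * 0.98511194 * 0.47692032 = 10.2596


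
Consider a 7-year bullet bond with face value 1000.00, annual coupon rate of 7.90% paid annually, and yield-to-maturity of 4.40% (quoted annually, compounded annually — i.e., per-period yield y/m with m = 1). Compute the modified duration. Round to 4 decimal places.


Coupon per period c = face * coupon_rate / m = 79.000000
Periods per year m = 1; per-period yield y/m = 0.044000
Number of cashflows N = 7
Cashflows (t years, CF_t, discount factor 1/(1+y/m)^(m*t), PV):
  t = 1.0000: CF_t = 79.000000, DF = 0.957854, PV = 75.670498
  t = 2.0000: CF_t = 79.000000, DF = 0.917485, PV = 72.481320
  t = 3.0000: CF_t = 79.000000, DF = 0.878817, PV = 69.426552
  t = 4.0000: CF_t = 79.000000, DF = 0.841779, PV = 66.500528
  t = 5.0000: CF_t = 79.000000, DF = 0.806302, PV = 63.697824
  t = 6.0000: CF_t = 79.000000, DF = 0.772320, PV = 61.013242
  t = 7.0000: CF_t = 1079.000000, DF = 0.739770, PV = 798.211451
Price P = sum_t PV_t = 1207.001415
First compute Macaulay numerator sum_t t * PV_t:
  t * PV_t at t = 1.0000: 75.670498
  t * PV_t at t = 2.0000: 144.962640
  t * PV_t at t = 3.0000: 208.279655
  t * PV_t at t = 4.0000: 266.002114
  t * PV_t at t = 5.0000: 318.489121
  t * PV_t at t = 6.0000: 366.079449
  t * PV_t at t = 7.0000: 5587.480160
Macaulay duration D = 6966.963637 / 1207.001415 = 5.772125
Modified duration = D / (1 + y/m) = 5.772125 / (1 + 0.044000) = 5.528856

Answer: Modified duration = 5.5289


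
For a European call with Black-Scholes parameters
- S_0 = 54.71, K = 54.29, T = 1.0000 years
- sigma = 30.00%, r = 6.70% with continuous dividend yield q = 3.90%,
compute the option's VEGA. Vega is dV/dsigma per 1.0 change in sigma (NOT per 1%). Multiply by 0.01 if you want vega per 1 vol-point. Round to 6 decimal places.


d1 = 0.2690215339; d2 = -0.0309784661
phi(d1) = 0.3847641130; exp(-qT) = 0.9617507091; exp(-rT) = 0.9351952013
Vega = S * exp(-qT) * phi(d1) * sqrt(T) = 54.7100 * 0.9617507091 * 0.3847641130 * 1.0000000000 = 20.245280

Answer: Vega = 20.245280


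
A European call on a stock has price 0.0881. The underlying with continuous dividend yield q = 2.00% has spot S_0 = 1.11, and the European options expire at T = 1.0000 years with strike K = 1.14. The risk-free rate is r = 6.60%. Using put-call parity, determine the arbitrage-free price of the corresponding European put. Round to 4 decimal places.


Put-call parity: C - P = S_0 * exp(-qT) - K * exp(-rT).
S_0 * exp(-qT) = 1.1100 * 0.98019867 = 1.08802053
K * exp(-rT) = 1.1400 * 0.93613086 = 1.06718919
P = C - S*exp(-qT) + K*exp(-rT)
P = 0.0881 - 1.08802053 + 1.06718919 = 0.0673

Answer: Put price = 0.0673


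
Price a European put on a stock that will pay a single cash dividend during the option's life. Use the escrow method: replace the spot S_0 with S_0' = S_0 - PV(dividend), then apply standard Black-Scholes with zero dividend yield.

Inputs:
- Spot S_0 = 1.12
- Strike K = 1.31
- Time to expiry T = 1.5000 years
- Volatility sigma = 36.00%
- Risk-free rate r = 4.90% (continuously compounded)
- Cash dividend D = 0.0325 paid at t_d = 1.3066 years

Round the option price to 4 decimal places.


PV(D) = D * exp(-r * t_d) = 0.0325 * 0.93798305 = 0.03048445
S_0' = S_0 - PV(D) = 1.1200 - 0.03048445 = 1.08951555
d1 = (ln(S_0'/K) + (r + sigma^2/2)*T) / (sigma*sqrt(T)) = -0.03083179
d2 = d1 - sigma*sqrt(T) = -0.47173995
exp(-rT) = 0.92913615
N(-d1) = 0.51229816; N(-d2) = 0.68144379
P = K * exp(-rT) * N(-d2) - S_0' * N(-d1) = 1.3100 * 0.92913615 * 0.68144379 - 1.08951555 * 0.51229816 = 0.2713

Answer: Price = 0.2713
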